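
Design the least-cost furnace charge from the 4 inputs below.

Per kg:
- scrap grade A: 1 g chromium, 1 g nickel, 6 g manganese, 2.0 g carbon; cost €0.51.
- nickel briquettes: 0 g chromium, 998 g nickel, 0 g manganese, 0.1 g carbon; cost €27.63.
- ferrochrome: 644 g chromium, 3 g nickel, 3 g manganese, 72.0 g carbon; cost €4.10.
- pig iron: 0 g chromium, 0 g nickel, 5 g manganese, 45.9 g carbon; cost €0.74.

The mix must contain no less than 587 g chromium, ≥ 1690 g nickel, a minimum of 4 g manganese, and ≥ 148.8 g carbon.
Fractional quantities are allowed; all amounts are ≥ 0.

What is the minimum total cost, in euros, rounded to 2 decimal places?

Let x1 = kg of scrap grade A, x2 = kg of nickel briquettes, x3 = kg of ferrochrome, x4 = kg of pig iron.
Minimize 0.51x1 + 27.63x2 + 4.1x3 + 0.74x4 subject to:
  1x1 + 644x3 ≥ 587   (chromium)
  1x1 + 998x2 + 3x3 ≥ 1690   (nickel)
  6x1 + 3x3 + 5x4 ≥ 4   (manganese)
  2x1 + 0.1x2 + 72x3 + 45.9x4 ≥ 148.8   (carbon)
  x1, x2, x3, x4 ≥ 0.
The minimum-cost mix takes nothing from scrap grade A — only nickel briquettes, ferrochrome, pig iron. There the chromium, nickel, carbon constraints are tight.
That vertex is x2 = 1.6906, x3 = 0.91149, x4 = 1.8084.
Total cost: 27.63·1.6906 + 4.1·0.91149 + 0.74·1.8084 = 51.7866.

€51.79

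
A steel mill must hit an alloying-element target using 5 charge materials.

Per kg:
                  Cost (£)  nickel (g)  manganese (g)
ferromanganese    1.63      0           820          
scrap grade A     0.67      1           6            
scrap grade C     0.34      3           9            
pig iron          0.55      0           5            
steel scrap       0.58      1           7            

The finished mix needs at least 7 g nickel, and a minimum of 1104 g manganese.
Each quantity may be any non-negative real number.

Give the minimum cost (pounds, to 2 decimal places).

Let x1 = kg of ferromanganese, x2 = kg of scrap grade A, x3 = kg of scrap grade C, x4 = kg of pig iron, x5 = kg of steel scrap.
Minimize 1.63x1 + 0.67x2 + 0.34x3 + 0.55x4 + 0.58x5 with:
  1x2 + 3x3 + 1x5 ≥ 7   (nickel)
  820x1 + 6x2 + 9x3 + 5x4 + 7x5 ≥ 1104   (manganese)
  x1, x2, x3, x4, x5 ≥ 0.
The cheapest feasible vertex uses only ferromanganese, scrap grade C; scrap grade A, pig iron, steel scrap are not used. There the nickel and manganese constraints are tight.
That vertex is x1 = 1.321, x3 = 2.333.
Hence cost = 1.63·1.321 + 0.34·2.333 = £2.9465.

£2.95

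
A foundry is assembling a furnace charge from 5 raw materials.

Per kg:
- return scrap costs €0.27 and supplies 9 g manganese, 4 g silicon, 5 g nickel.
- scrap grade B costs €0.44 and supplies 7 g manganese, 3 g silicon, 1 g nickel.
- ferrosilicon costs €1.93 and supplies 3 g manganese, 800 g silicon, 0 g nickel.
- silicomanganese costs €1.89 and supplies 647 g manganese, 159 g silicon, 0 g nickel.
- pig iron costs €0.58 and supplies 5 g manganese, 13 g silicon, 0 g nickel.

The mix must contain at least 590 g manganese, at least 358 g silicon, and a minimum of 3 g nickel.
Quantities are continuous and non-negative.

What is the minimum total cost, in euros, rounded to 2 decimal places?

€2.38

This is a linear program. Let x1 = kg of return scrap, x2 = kg of scrap grade B, x3 = kg of ferrosilicon, x4 = kg of silicomanganese, x5 = kg of pig iron.
min 0.27x1 + 0.44x2 + 1.93x3 + 1.89x4 + 0.58x5 with:
  9x1 + 7x2 + 3x3 + 647x4 + 5x5 ≥ 590   (manganese)
  4x1 + 3x2 + 800x3 + 159x4 + 13x5 ≥ 358   (silicon)
  5x1 + 1x2 ≥ 3   (nickel)
  x1, x2, x3, x4, x5 ≥ 0.
The optimal basis is {return scrap, ferrosilicon, silicomanganese}; scrap grade B, pig iron drop out. There the manganese, silicon, nickel constraints are tight.
That vertex is x1 = 0.6, x3 = 0.2652, x4 = 0.9023.
Total cost: 0.27·0.6 + 1.93·0.2652 + 1.89·0.9023 = 2.3792.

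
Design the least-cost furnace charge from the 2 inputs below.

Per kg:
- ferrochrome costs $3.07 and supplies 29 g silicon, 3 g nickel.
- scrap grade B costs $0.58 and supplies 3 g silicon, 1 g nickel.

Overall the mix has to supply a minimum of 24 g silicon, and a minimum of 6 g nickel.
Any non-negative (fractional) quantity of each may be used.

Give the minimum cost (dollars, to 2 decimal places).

$3.88

Let x1 = kg of ferrochrome, x2 = kg of scrap grade B.
Minimise 3.07x1 + 0.58x2 subject to:
  29x1 + 3x2 ≥ 24   (silicon)
  3x1 + 1x2 ≥ 6   (nickel)
  x1, x2 ≥ 0.
Both inputs are positive at the optimum. The silicon and nickel requirements are met with equality.
So ferrochrome = 0.3 kg, scrap grade B = 5.1 kg.
Objective = 3.07·0.3 + 0.58·5.1 = 3.8790.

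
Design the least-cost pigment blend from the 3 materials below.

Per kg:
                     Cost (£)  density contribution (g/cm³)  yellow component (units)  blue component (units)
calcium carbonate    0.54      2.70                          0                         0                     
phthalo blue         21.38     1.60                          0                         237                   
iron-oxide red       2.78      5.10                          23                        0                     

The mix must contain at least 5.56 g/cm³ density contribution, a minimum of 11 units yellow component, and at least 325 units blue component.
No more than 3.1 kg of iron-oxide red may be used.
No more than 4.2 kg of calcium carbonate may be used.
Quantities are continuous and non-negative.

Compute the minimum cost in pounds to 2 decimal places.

Let x1 = kg of calcium carbonate, x2 = kg of phthalo blue, x3 = kg of iron-oxide red.
Minimize 0.54x1 + 21.38x2 + 2.78x3 subject to:
  2.7x1 + 1.6x2 + 5.1x3 ≥ 5.56   (density contribution)
  23x3 ≥ 11   (yellow component)
  237x2 ≥ 325   (blue component)
  x3 ≤ 3.1
  x1 ≤ 4.2
  x1, x2, x3 ≥ 0.
All 3 inputs are positive at the optimum. The density contribution, yellow component, blue component requirements are met with equality.
Solving gives x1 = 0.3433, x2 = 1.371, x3 = 0.4783.
Total cost: 0.54·0.3433 + 21.38·1.371 + 2.78·0.4783 = 30.8270.

£30.83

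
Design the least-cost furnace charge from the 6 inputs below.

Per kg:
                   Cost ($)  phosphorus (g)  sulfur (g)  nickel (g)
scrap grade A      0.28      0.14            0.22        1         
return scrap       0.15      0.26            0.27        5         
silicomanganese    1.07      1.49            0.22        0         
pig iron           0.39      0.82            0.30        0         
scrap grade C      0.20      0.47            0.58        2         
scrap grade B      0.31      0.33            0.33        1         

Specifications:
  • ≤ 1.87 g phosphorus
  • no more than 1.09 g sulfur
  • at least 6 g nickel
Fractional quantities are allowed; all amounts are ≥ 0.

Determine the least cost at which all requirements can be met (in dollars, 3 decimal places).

Let x1 = kg of scrap grade A, x2 = kg of return scrap, x3 = kg of silicomanganese, x4 = kg of pig iron, x5 = kg of scrap grade C, x6 = kg of scrap grade B.
Minimize 0.28x1 + 0.15x2 + 1.07x3 + 0.39x4 + 0.2x5 + 0.31x6 subject to:
  0.14x1 + 0.26x2 + 1.49x3 + 0.82x4 + 0.47x5 + 0.33x6 ≤ 1.87   (phosphorus)
  0.22x1 + 0.27x2 + 0.22x3 + 0.3x4 + 0.58x5 + 0.33x6 ≤ 1.09   (sulfur)
  1x1 + 5x2 + 2x5 + 1x6 ≥ 6   (nickel)
  x1, x2, x3, x4, x5, x6 ≥ 0.
The minimum-cost mix takes nothing from scrap grade A, silicomanganese, pig iron, scrap grade C, scrap grade B — only return scrap. Binding constraint: nickel.
Optimal quantities: return scrap = 1.2 kg.
Cost = 0.15·1.2 = 0.18000.

$0.180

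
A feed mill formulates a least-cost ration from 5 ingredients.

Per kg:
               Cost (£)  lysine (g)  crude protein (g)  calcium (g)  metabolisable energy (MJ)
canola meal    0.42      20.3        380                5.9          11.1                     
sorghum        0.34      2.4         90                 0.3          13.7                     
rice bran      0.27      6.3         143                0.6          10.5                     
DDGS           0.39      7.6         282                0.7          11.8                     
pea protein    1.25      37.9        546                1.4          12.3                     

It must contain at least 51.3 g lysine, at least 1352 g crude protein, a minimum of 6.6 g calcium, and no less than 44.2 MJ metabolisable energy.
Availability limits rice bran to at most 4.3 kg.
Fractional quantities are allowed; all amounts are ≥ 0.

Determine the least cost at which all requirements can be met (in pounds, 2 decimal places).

£1.58

Let x1 = kg of canola meal, x2 = kg of sorghum, x3 = kg of rice bran, x4 = kg of DDGS, x5 = kg of pea protein.
Minimise 0.42x1 + 0.34x2 + 0.27x3 + 0.39x4 + 1.25x5 subject to:
  20.3x1 + 2.4x2 + 6.3x3 + 7.6x4 + 37.9x5 ≥ 51.3   (lysine)
  380x1 + 90x2 + 143x3 + 282x4 + 546x5 ≥ 1352   (crude protein)
  5.9x1 + 0.3x2 + 0.6x3 + 0.7x4 + 1.4x5 ≥ 6.6   (calcium)
  11.1x1 + 13.7x2 + 10.5x3 + 11.8x4 + 12.3x5 ≥ 44.2   (metabolisable energy)
  x3 ≤ 4.3
  x1, x2, x3, x4, x5 ≥ 0.
The minimum-cost mix takes nothing from sorghum, DDGS, pea protein — only canola meal, rice bran. There the crude protein and metabolisable energy constraints are tight.
Solving gives x1 = 3.278, x3 = 0.7445.
Hence cost = 0.42·3.278 + 0.27·0.7445 = £1.5778.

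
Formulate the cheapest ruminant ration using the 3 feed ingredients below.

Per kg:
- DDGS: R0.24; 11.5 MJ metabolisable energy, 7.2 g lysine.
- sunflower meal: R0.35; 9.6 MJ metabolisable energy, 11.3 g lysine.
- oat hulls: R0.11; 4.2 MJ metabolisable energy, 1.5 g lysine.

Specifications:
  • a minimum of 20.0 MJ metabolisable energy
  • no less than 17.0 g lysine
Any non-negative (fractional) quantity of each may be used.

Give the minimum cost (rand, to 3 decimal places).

R0.544

Let x1 = kg of DDGS, x2 = kg of sunflower meal, x3 = kg of oat hulls.
Minimise 0.24x1 + 0.35x2 + 0.11x3 s.t.:
  11.5x1 + 9.6x2 + 4.2x3 ≥ 20   (metabolisable energy)
  7.2x1 + 11.3x2 + 1.5x3 ≥ 17   (lysine)
  x1, x2, x3 ≥ 0.
The optimal basis is {DDGS, sunflower meal}; oat hulls drops out. There the metabolisable energy and lysine constraints are tight.
So DDGS = 1.032 kg, sunflower meal = 0.8466 kg.
Cost = 0.24·1.032 + 0.35·0.8466 = 0.54399.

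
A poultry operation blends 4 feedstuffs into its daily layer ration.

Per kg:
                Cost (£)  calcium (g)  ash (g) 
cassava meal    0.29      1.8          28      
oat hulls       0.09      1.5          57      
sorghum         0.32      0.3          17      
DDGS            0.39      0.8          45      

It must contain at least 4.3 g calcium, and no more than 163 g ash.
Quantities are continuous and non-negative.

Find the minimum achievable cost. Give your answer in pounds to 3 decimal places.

Treat it as an LP. Let x1 = kg of cassava meal, x2 = kg of oat hulls, x3 = kg of sorghum, x4 = kg of DDGS.
Minimise 0.29x1 + 0.09x2 + 0.32x3 + 0.39x4 with:
  1.8x1 + 1.5x2 + 0.3x3 + 0.8x4 ≥ 4.3   (calcium)
  28x1 + 57x2 + 17x3 + 45x4 ≤ 163   (ash)
  x1, x2, x3, x4 ≥ 0.
The minimum-cost mix takes nothing from sorghum, DDGS — only cassava meal, oat hulls. The calcium and ash requirements are met with equality.
Optimal quantities: cassava meal = 0.009901 kg, oat hulls = 2.855 kg.
Objective = 0.29·0.009901 + 0.09·2.855 = 0.25982.

£0.260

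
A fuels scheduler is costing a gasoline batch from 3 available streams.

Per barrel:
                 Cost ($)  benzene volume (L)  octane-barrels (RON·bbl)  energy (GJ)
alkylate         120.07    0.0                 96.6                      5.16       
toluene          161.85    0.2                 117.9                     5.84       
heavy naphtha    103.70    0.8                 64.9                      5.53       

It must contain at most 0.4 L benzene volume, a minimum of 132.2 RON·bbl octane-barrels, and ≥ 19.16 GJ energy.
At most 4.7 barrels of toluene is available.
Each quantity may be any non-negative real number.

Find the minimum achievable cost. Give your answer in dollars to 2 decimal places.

Let x1 = barrels of alkylate, x2 = barrels of toluene, x3 = barrels of heavy naphtha.
Minimise 120.07x1 + 161.85x2 + 103.7x3 s.t.:
  0.2x2 + 0.8x3 ≤ 0.4   (benzene volume)
  96.6x1 + 117.9x2 + 64.9x3 ≥ 132.2   (octane-barrels)
  5.16x1 + 5.84x2 + 5.53x3 ≥ 19.16   (energy)
  x2 ≤ 4.7
  x1, x2, x3 ≥ 0.
The optimal basis is {alkylate, heavy naphtha}; toluene drops out. Binding constraints: benzene volume and energy.
Optimal quantities: alkylate = 3.1773 barrels, heavy naphtha = 0.5 barrels.
Cost = 120.07·3.1773 + 103.7·0.5 = 433.3484.

$433.35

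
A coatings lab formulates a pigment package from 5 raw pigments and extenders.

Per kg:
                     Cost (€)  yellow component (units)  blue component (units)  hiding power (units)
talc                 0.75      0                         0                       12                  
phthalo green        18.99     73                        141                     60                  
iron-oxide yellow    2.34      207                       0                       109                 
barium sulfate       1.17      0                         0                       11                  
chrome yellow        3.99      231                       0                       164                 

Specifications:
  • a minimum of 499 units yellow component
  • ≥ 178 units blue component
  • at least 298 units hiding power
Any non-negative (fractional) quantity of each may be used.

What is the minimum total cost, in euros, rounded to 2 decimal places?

€28.74

Let x1 = kg of talc, x2 = kg of phthalo green, x3 = kg of iron-oxide yellow, x4 = kg of barium sulfate, x5 = kg of chrome yellow.
Minimize 0.75x1 + 18.99x2 + 2.34x3 + 1.17x4 + 3.99x5 with:
  73x2 + 207x3 + 231x5 ≥ 499   (yellow component)
  141x2 ≥ 178   (blue component)
  12x1 + 60x2 + 109x3 + 11x4 + 164x5 ≥ 298   (hiding power)
  x1, x2, x3, x4, x5 ≥ 0.
At the optimum only phthalo green, iron-oxide yellow are positive (talc, barium sulfate, chrome yellow = 0). There the blue component and hiding power constraints are tight.
Solving gives x2 = 1.262, x3 = 2.039.
Hence cost = 18.99·1.262 + 2.34·2.039 = €28.7366.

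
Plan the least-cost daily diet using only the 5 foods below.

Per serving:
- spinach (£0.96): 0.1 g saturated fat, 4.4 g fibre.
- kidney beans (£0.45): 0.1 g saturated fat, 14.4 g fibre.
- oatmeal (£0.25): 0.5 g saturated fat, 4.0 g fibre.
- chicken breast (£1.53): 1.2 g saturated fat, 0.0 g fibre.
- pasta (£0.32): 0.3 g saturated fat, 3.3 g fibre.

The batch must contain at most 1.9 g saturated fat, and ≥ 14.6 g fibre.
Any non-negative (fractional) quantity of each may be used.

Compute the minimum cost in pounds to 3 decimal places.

£0.456

Let x1 = servings of spinach, x2 = servings of kidney beans, x3 = servings of oatmeal, x4 = servings of chicken breast, x5 = servings of pasta.
Minimize 0.96x1 + 0.45x2 + 0.25x3 + 1.53x4 + 0.32x5 with:
  0.1x1 + 0.1x2 + 0.5x3 + 1.2x4 + 0.3x5 ≤ 1.9   (saturated fat)
  4.4x1 + 14.4x2 + 4x3 + 3.3x5 ≥ 14.6   (fibre)
  x1, x2, x3, x4, x5 ≥ 0.
The minimum-cost mix takes nothing from spinach, oatmeal, chicken breast, pasta — only kidney beans. There the fibre constraint is tight.
Optimal quantities: kidney beans = 1.014 servings.
Hence cost = 0.45·1.014 = £0.45630.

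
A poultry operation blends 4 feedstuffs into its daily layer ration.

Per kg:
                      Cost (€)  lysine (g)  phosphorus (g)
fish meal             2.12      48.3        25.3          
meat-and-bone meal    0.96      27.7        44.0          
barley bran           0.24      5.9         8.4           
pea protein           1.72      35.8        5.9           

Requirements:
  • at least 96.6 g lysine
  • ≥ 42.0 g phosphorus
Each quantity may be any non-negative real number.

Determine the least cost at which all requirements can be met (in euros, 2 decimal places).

Let x1 = kg of fish meal, x2 = kg of meat-and-bone meal, x3 = kg of barley bran, x4 = kg of pea protein.
Minimise 2.12x1 + 0.96x2 + 0.24x3 + 1.72x4 s.t.:
  48.3x1 + 27.7x2 + 5.9x3 + 35.8x4 ≥ 96.6   (lysine)
  25.3x1 + 44x2 + 8.4x3 + 5.9x4 ≥ 42   (phosphorus)
  x1, x2, x3, x4 ≥ 0.
The optimal basis is {meat-and-bone meal}; fish meal, barley bran, pea protein drop out. There the lysine constraint is tight.
Solving gives x2 = 3.487.
Hence cost = 0.96·3.487 = €3.3475.

€3.35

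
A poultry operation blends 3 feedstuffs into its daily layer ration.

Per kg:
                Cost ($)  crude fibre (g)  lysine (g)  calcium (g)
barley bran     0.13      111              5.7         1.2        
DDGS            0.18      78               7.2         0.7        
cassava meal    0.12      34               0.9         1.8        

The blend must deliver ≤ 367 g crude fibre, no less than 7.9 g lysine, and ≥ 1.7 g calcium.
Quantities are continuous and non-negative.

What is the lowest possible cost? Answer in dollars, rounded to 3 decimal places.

$0.182

Treat it as an LP. Let x1 = kg of barley bran, x2 = kg of DDGS, x3 = kg of cassava meal.
Minimize 0.13x1 + 0.18x2 + 0.12x3 s.t.:
  111x1 + 78x2 + 34x3 ≤ 367   (crude fibre)
  5.7x1 + 7.2x2 + 0.9x3 ≥ 7.9   (lysine)
  1.2x1 + 0.7x2 + 1.8x3 ≥ 1.7   (calcium)
  x1, x2, x3 ≥ 0.
At the optimum only barley bran, cassava meal are positive (DDGS = 0). Binding constraints: lysine and calcium.
So barley bran = 1.382 kg, cassava meal = 0.02288 kg.
Objective = 0.13·1.382 + 0.12·0.02288 = 0.18241.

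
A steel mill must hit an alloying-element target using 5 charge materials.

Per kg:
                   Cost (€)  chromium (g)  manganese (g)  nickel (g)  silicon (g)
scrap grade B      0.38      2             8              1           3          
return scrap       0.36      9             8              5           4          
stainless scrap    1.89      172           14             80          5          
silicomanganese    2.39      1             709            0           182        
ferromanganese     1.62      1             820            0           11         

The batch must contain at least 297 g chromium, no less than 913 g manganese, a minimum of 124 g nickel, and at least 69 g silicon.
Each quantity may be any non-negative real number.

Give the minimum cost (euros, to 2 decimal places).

€5.29

Let x1 = kg of scrap grade B, x2 = kg of return scrap, x3 = kg of stainless scrap, x4 = kg of silicomanganese, x5 = kg of ferromanganese.
Minimize 0.38x1 + 0.36x2 + 1.89x3 + 2.39x4 + 1.62x5 subject to:
  2x1 + 9x2 + 172x3 + 1x4 + 1x5 ≥ 297   (chromium)
  8x1 + 8x2 + 14x3 + 709x4 + 820x5 ≥ 913   (manganese)
  1x1 + 5x2 + 80x3 ≥ 124   (nickel)
  3x1 + 4x2 + 5x3 + 182x4 + 11x5 ≥ 69   (silicon)
  x1, x2, x3, x4, x5 ≥ 0.
The optimal basis is {stainless scrap, silicomanganese, ferromanganese}; scrap grade B, return scrap drop out. The chromium, manganese, silicon requirements are met with equality.
So stainless scrap = 1.7202 kg, silicomanganese = 0.28103 kg, ferromanganese = 0.84106 kg.
Hence cost = 1.89·1.7202 + 2.39·0.28103 + 1.62·0.84106 = €5.2854.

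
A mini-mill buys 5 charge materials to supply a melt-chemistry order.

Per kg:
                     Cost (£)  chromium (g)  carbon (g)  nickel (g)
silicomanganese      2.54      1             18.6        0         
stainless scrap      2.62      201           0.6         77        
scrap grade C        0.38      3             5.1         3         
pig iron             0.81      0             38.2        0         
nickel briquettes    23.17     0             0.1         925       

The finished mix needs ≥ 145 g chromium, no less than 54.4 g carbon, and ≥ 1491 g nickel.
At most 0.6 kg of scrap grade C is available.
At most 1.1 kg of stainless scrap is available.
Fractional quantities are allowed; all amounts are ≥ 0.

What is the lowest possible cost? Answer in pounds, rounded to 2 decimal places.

£38.99

Treat it as an LP. Let x1 = kg of silicomanganese, x2 = kg of stainless scrap, x3 = kg of scrap grade C, x4 = kg of pig iron, x5 = kg of nickel briquettes.
Minimize 2.54x1 + 2.62x2 + 0.38x3 + 0.81x4 + 23.17x5 s.t.:
  1x1 + 201x2 + 3x3 ≥ 145   (chromium)
  18.6x1 + 0.6x2 + 5.1x3 + 38.2x4 + 0.1x5 ≥ 54.4   (carbon)
  77x2 + 3x3 + 925x5 ≥ 1491   (nickel)
  x3 ≤ 0.6
  x2 ≤ 1.1
  x1, x2, x3, x4, x5 ≥ 0.
The optimal basis is {stainless scrap, pig iron, nickel briquettes}; silicomanganese, scrap grade C drop out. There the chromium, carbon, nickel constraints are tight.
That vertex is x2 = 0.7214, x4 = 1.409, x5 = 1.552.
Hence cost = 2.62·0.7214 + 0.81·1.409 + 23.17·1.552 = £38.9912.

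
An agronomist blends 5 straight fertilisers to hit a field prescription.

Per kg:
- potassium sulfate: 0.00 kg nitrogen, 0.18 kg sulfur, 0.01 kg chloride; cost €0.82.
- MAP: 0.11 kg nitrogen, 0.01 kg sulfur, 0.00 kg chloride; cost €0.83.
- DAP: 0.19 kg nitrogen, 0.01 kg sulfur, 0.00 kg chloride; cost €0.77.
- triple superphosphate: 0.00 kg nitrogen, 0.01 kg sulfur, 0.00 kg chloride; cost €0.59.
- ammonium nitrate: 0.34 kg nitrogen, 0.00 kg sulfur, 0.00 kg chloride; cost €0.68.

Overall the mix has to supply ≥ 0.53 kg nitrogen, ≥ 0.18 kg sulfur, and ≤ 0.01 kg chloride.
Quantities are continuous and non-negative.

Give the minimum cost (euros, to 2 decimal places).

Set it up as a linear program. Let x1 = kg of potassium sulfate, x2 = kg of MAP, x3 = kg of DAP, x4 = kg of triple superphosphate, x5 = kg of ammonium nitrate.
Minimise 0.82x1 + 0.83x2 + 0.77x3 + 0.59x4 + 0.68x5 with:
  0.11x2 + 0.19x3 + 0.34x5 ≥ 0.53   (nitrogen)
  0.18x1 + 0.01x2 + 0.01x3 + 0.01x4 ≥ 0.18   (sulfur)
  0.01x1 ≤ 0.01   (chloride)
  x1, x2, x3, x4, x5 ≥ 0.
At the optimum only potassium sulfate, ammonium nitrate are positive (MAP, DAP, triple superphosphate = 0). There the nitrogen, sulfur, chloride constraints are tight.
Solving gives x1 = 1, x5 = 1.559.
Cost = 0.82·1 + 0.68·1.559 = 1.8801.

€1.88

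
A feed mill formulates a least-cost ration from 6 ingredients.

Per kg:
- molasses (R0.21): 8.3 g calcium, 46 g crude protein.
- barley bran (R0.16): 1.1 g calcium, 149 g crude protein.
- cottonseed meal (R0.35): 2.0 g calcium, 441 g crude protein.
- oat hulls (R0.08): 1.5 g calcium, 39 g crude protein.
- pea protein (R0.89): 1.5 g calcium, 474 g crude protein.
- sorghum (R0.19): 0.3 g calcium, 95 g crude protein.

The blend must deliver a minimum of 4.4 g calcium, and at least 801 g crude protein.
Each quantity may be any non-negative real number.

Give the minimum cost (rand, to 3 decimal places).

Let x1 = kg of molasses, x2 = kg of barley bran, x3 = kg of cottonseed meal, x4 = kg of oat hulls, x5 = kg of pea protein, x6 = kg of sorghum.
Minimise 0.21x1 + 0.16x2 + 0.35x3 + 0.08x4 + 0.89x5 + 0.19x6 s.t.:
  8.3x1 + 1.1x2 + 2x3 + 1.5x4 + 1.5x5 + 0.3x6 ≥ 4.4   (calcium)
  46x1 + 149x2 + 441x3 + 39x4 + 474x5 + 95x6 ≥ 801   (crude protein)
  x1, x2, x3, x4, x5, x6 ≥ 0.
At the optimum only molasses, cottonseed meal are positive (barley bran, oat hulls, pea protein, sorghum = 0). Binding constraints: calcium and crude protein.
That vertex is x1 = 0.09484, x3 = 1.806.
Total cost: 0.21·0.09484 + 0.35·1.806 = 0.65202.

R0.652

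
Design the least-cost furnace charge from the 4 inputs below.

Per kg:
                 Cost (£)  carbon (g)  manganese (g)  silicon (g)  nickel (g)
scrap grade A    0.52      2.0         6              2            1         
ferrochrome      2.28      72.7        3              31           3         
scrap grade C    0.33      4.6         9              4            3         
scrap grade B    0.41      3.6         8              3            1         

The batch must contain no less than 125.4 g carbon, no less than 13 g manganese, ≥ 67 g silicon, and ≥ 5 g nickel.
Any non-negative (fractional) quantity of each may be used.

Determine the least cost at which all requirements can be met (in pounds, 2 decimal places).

Let x1 = kg of scrap grade A, x2 = kg of ferrochrome, x3 = kg of scrap grade C, x4 = kg of scrap grade B.
min 0.52x1 + 2.28x2 + 0.33x3 + 0.41x4 with:
  2x1 + 72.7x2 + 4.6x3 + 3.6x4 ≥ 125.4   (carbon)
  6x1 + 3x2 + 9x3 + 8x4 ≥ 13   (manganese)
  2x1 + 31x2 + 4x3 + 3x4 ≥ 67   (silicon)
  1x1 + 3x2 + 3x3 + 1x4 ≥ 5   (nickel)
  x1, x2, x3, x4 ≥ 0.
The optimal basis is {ferrochrome, scrap grade C}; scrap grade A, scrap grade B drop out. The manganese and silicon requirements are met with equality.
That vertex is x2 = 2.0637, x3 = 0.75655.
Objective = 2.28·2.0637 + 0.33·0.75655 = 4.9549.

£4.95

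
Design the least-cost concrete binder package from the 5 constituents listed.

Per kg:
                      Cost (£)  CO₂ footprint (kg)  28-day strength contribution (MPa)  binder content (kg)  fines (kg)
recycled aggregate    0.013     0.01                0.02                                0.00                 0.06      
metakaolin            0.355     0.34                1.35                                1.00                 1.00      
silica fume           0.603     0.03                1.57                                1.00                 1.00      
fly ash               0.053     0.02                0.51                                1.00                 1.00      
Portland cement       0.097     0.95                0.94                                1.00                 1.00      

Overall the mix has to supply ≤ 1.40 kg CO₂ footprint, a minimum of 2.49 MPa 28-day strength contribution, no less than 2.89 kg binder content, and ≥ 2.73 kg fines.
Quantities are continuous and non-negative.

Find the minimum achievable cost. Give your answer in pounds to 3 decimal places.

This is a linear program. Let x1 = kg of recycled aggregate, x2 = kg of metakaolin, x3 = kg of silica fume, x4 = kg of fly ash, x5 = kg of Portland cement.
Minimise 0.013x1 + 0.355x2 + 0.603x3 + 0.053x4 + 0.097x5 with:
  0.01x1 + 0.34x2 + 0.03x3 + 0.02x4 + 0.95x5 ≤ 1.4   (CO₂ footprint)
  0.02x1 + 1.35x2 + 1.57x3 + 0.51x4 + 0.94x5 ≥ 2.49   (28-day strength contribution)
  1x2 + 1x3 + 1x4 + 1x5 ≥ 2.89   (binder content)
  0.06x1 + 1x2 + 1x3 + 1x4 + 1x5 ≥ 2.73   (fines)
  x1, x2, x3, x4, x5 ≥ 0.
The minimum-cost mix takes nothing from recycled aggregate, metakaolin, silica fume — only fly ash, Portland cement. Binding constraints: CO₂ footprint and 28-day strength contribution.
Optimal quantities: fly ash = 2.254 kg, Portland cement = 1.426 kg.
Total cost: 0.053·2.254 + 0.097·1.426 = 0.25778.

£0.258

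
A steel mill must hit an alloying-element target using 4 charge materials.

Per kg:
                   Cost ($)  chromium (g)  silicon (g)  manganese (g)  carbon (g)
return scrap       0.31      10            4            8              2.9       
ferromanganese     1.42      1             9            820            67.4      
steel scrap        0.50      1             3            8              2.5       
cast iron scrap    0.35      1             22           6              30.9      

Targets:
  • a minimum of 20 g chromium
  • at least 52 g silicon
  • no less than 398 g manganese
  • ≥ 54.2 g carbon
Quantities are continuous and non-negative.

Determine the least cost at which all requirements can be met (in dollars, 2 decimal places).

$1.84

Set it up as a linear program. Let x1 = kg of return scrap, x2 = kg of ferromanganese, x3 = kg of steel scrap, x4 = kg of cast iron scrap.
Minimise 0.31x1 + 1.42x2 + 0.5x3 + 0.35x4 s.t.:
  10x1 + 1x2 + 1x3 + 1x4 ≥ 20   (chromium)
  4x1 + 9x2 + 3x3 + 22x4 ≥ 52   (silicon)
  8x1 + 820x2 + 8x3 + 6x4 ≥ 398   (manganese)
  2.9x1 + 67.4x2 + 2.5x3 + 30.9x4 ≥ 54.2   (carbon)
  x1, x2, x3, x4 ≥ 0.
The minimum-cost mix takes nothing from steel scrap — only return scrap, ferromanganese, cast iron scrap. There the chromium, silicon, manganese constraints are tight.
Solving gives x1 = 1.769, x2 = 0.4545, x4 = 1.856.
Hence cost = 0.31·1.769 + 1.42·0.4545 + 0.35·1.856 = $1.8434.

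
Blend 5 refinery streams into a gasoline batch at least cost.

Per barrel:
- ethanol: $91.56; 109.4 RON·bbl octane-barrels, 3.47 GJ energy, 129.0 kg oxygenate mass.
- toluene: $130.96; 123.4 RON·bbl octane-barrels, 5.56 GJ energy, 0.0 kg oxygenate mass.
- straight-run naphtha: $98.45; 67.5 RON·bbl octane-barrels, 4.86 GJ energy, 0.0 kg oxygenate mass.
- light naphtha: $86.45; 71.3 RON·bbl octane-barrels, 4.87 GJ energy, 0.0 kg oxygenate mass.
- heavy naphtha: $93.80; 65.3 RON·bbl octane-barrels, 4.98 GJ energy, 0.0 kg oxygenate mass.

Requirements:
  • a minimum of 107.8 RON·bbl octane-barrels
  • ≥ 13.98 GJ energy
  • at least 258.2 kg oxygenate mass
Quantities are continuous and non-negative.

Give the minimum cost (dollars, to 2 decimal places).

This is a linear program. Let x1 = barrels of ethanol, x2 = barrels of toluene, x3 = barrels of straight-run naphtha, x4 = barrels of light naphtha, x5 = barrels of heavy naphtha.
Minimize 91.56x1 + 130.96x2 + 98.45x3 + 86.45x4 + 93.8x5 s.t.:
  109.4x1 + 123.4x2 + 67.5x3 + 71.3x4 + 65.3x5 ≥ 107.8   (octane-barrels)
  3.47x1 + 5.56x2 + 4.86x3 + 4.87x4 + 4.98x5 ≥ 13.98   (energy)
  129x1 ≥ 258.2   (oxygenate mass)
  x1, x2, x3, x4, x5 ≥ 0.
The cheapest feasible vertex uses only ethanol, light naphtha; toluene, straight-run naphtha, heavy naphtha are not used. The energy and oxygenate mass requirements are met with equality.
That vertex is x1 = 2.002, x4 = 1.444.
Total cost: 91.56·2.002 + 86.45·1.444 = 308.1369.

$308.14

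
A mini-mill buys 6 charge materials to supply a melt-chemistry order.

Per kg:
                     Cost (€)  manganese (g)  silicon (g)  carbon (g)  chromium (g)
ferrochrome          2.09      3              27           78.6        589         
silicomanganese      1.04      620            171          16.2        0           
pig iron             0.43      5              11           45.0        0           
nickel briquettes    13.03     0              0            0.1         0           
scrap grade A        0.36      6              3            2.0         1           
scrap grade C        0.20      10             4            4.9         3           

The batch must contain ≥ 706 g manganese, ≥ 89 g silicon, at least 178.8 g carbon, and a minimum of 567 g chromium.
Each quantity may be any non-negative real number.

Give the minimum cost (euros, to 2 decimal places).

€3.99

Set it up as a linear program. Let x1 = kg of ferrochrome, x2 = kg of silicomanganese, x3 = kg of pig iron, x4 = kg of nickel briquettes, x5 = kg of scrap grade A, x6 = kg of scrap grade C.
Minimize 2.09x1 + 1.04x2 + 0.43x3 + 13.03x4 + 0.36x5 + 0.2x6 s.t.:
  3x1 + 620x2 + 5x3 + 6x5 + 10x6 ≥ 706   (manganese)
  27x1 + 171x2 + 11x3 + 3x5 + 4x6 ≥ 89   (silicon)
  78.6x1 + 16.2x2 + 45x3 + 0.1x4 + 2x5 + 4.9x6 ≥ 178.8   (carbon)
  589x1 + 1x5 + 3x6 ≥ 567   (chromium)
  x1, x2, x3, x4, x5, x6 ≥ 0.
The optimal basis is {ferrochrome, silicomanganese, pig iron}; nickel briquettes, scrap grade A, scrap grade C drop out. Binding constraints: manganese, carbon, chromium.
Optimal quantities: ferrochrome = 0.9626 kg, silicomanganese = 1.119 kg, pig iron = 1.889 kg.
Total cost: 2.09·0.9626 + 1.04·1.119 + 0.43·1.889 = 3.9879.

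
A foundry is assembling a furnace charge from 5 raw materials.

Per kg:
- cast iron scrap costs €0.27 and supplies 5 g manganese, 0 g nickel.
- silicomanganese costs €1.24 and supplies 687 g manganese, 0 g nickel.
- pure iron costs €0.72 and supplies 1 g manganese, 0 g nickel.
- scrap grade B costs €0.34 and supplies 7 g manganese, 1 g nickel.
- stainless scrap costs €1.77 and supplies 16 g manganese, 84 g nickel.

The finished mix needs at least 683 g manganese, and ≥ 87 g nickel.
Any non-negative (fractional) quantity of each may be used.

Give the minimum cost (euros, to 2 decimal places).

Let x1 = kg of cast iron scrap, x2 = kg of silicomanganese, x3 = kg of pure iron, x4 = kg of scrap grade B, x5 = kg of stainless scrap.
min 0.27x1 + 1.24x2 + 0.72x3 + 0.34x4 + 1.77x5 subject to:
  5x1 + 687x2 + 1x3 + 7x4 + 16x5 ≥ 683   (manganese)
  1x4 + 84x5 ≥ 87   (nickel)
  x1, x2, x3, x4, x5 ≥ 0.
The cheapest feasible vertex uses only silicomanganese, stainless scrap; cast iron scrap, pure iron, scrap grade B are not used. Binding constraints: manganese and nickel.
Optimal quantities: silicomanganese = 0.9701 kg, stainless scrap = 1.036 kg.
Objective = 1.24·0.9701 + 1.77·1.036 = 3.0366.

€3.04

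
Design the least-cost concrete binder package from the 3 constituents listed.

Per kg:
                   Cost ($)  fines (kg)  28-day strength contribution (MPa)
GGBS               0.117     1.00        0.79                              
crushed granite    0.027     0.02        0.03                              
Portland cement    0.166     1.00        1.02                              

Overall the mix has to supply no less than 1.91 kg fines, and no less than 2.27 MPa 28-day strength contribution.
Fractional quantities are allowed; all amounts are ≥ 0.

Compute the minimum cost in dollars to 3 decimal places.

This is a linear program. Let x1 = kg of GGBS, x2 = kg of crushed granite, x3 = kg of Portland cement.
Minimize 0.117x1 + 0.027x2 + 0.166x3 with:
  1x1 + 0.02x2 + 1x3 ≥ 1.91   (fines)
  0.79x1 + 0.03x2 + 1.02x3 ≥ 2.27   (28-day strength contribution)
  x1, x2, x3 ≥ 0.
The cheapest feasible vertex uses only GGBS; crushed granite, Portland cement are not used. Binding constraint: 28-day strength contribution.
So GGBS = 2.873 kg.
Objective = 0.117·2.873 = 0.33614.

$0.336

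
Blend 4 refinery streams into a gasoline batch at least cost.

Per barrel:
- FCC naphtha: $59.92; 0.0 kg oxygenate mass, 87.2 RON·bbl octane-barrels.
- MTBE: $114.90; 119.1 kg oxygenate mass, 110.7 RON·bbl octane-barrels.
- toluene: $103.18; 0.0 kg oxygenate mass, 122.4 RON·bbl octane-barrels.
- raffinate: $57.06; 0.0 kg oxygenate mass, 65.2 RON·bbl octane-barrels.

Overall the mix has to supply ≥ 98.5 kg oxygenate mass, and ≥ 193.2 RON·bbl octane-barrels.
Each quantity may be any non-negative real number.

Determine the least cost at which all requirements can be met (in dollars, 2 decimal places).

$164.87

This is a linear program. Let x1 = barrels of FCC naphtha, x2 = barrels of MTBE, x3 = barrels of toluene, x4 = barrels of raffinate.
Minimize 59.92x1 + 114.9x2 + 103.18x3 + 57.06x4 subject to:
  119.1x2 ≥ 98.5   (oxygenate mass)
  87.2x1 + 110.7x2 + 122.4x3 + 65.2x4 ≥ 193.2   (octane-barrels)
  x1, x2, x3, x4 ≥ 0.
At the optimum only FCC naphtha, MTBE are positive (toluene, raffinate = 0). The oxygenate mass and octane-barrels requirements are met with equality.
Optimal quantities: FCC naphtha = 1.16568 barrels, MTBE = 0.827036 barrels.
Total cost: 59.92·1.16568 + 114.9·0.827036 = 164.8740.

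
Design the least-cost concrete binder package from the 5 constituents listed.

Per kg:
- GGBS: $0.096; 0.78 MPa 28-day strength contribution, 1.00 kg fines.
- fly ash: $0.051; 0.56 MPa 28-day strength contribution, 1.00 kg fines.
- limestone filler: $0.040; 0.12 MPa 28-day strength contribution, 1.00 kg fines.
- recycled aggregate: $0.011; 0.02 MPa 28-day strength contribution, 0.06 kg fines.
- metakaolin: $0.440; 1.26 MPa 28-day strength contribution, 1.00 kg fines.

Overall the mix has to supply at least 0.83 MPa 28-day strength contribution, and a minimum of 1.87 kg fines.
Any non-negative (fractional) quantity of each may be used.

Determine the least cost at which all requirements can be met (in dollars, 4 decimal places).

Let x1 = kg of GGBS, x2 = kg of fly ash, x3 = kg of limestone filler, x4 = kg of recycled aggregate, x5 = kg of metakaolin.
Minimise 0.096x1 + 0.051x2 + 0.04x3 + 0.011x4 + 0.44x5 subject to:
  0.78x1 + 0.56x2 + 0.12x3 + 0.02x4 + 1.26x5 ≥ 0.83   (28-day strength contribution)
  1x1 + 1x2 + 1x3 + 0.06x4 + 1x5 ≥ 1.87   (fines)
  x1, x2, x3, x4, x5 ≥ 0.
The optimal basis is {fly ash, limestone filler}; GGBS, recycled aggregate, metakaolin drop out. The 28-day strength contribution and fines requirements are met with equality.
So fly ash = 1.376 kg, limestone filler = 0.4936 kg.
Total cost: 0.051·1.376 + 0.04·0.4936 = 0.089920.

$0.0899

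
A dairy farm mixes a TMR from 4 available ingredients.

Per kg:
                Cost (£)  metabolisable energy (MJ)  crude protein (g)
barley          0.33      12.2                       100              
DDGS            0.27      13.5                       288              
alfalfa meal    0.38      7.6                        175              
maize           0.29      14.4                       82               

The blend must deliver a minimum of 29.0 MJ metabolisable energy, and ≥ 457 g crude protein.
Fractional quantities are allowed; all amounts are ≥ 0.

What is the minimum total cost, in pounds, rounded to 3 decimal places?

£0.580

Treat it as an LP. Let x1 = kg of barley, x2 = kg of DDGS, x3 = kg of alfalfa meal, x4 = kg of maize.
min 0.33x1 + 0.27x2 + 0.38x3 + 0.29x4 with:
  12.2x1 + 13.5x2 + 7.6x3 + 14.4x4 ≥ 29   (metabolisable energy)
  100x1 + 288x2 + 175x3 + 82x4 ≥ 457   (crude protein)
  x1, x2, x3, x4 ≥ 0.
The optimal basis is {DDGS}; barley, alfalfa meal, maize drop out. There the metabolisable energy constraint is tight.
Solving gives x2 = 2.148.
Cost = 0.27·2.148 = 0.57996.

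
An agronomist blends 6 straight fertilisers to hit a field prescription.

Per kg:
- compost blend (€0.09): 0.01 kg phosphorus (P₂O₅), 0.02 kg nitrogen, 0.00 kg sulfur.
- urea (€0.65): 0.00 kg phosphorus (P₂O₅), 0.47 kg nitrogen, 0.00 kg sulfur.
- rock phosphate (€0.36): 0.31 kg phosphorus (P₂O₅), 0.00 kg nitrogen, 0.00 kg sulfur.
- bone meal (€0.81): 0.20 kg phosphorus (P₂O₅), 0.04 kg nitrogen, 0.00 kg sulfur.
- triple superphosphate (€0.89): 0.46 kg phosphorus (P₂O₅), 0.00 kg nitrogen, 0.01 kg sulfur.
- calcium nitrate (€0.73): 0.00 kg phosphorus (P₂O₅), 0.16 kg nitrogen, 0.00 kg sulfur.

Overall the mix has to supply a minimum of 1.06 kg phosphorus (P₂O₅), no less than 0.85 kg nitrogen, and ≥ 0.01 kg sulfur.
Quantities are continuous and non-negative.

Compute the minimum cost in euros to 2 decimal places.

€2.76

Treat it as an LP. Let x1 = kg of compost blend, x2 = kg of urea, x3 = kg of rock phosphate, x4 = kg of bone meal, x5 = kg of triple superphosphate, x6 = kg of calcium nitrate.
Minimise 0.09x1 + 0.65x2 + 0.36x3 + 0.81x4 + 0.89x5 + 0.73x6 subject to:
  0.01x1 + 0.31x3 + 0.2x4 + 0.46x5 ≥ 1.06   (phosphorus (P₂O₅))
  0.02x1 + 0.47x2 + 0.04x4 + 0.16x6 ≥ 0.85   (nitrogen)
  0.01x5 ≥ 0.01   (sulfur)
  x1, x2, x3, x4, x5, x6 ≥ 0.
The optimal basis is {urea, rock phosphate, triple superphosphate}; compost blend, bone meal, calcium nitrate drop out. Binding constraints: phosphorus (P₂O₅), nitrogen, sulfur.
Solving gives x2 = 1.809, x3 = 1.935, x5 = 1.
Total cost: 0.65·1.809 + 0.36·1.935 + 0.89·1 = 2.7625.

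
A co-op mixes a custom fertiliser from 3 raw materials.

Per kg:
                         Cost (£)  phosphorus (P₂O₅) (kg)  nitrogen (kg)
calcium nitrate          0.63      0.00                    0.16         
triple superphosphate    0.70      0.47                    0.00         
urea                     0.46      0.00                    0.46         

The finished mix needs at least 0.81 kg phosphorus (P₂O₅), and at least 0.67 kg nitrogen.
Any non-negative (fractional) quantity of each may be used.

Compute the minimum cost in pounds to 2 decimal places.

£1.88

Let x1 = kg of calcium nitrate, x2 = kg of triple superphosphate, x3 = kg of urea.
min 0.63x1 + 0.7x2 + 0.46x3 subject to:
  0.47x2 ≥ 0.81   (phosphorus (P₂O₅))
  0.16x1 + 0.46x3 ≥ 0.67   (nitrogen)
  x1, x2, x3 ≥ 0.
At the optimum only triple superphosphate, urea are positive (calcium nitrate = 0). There the phosphorus (P₂O₅) and nitrogen constraints are tight.
So triple superphosphate = 1.723 kg, urea = 1.457 kg.
Hence cost = 0.7·1.723 + 0.46·1.457 = £1.8763.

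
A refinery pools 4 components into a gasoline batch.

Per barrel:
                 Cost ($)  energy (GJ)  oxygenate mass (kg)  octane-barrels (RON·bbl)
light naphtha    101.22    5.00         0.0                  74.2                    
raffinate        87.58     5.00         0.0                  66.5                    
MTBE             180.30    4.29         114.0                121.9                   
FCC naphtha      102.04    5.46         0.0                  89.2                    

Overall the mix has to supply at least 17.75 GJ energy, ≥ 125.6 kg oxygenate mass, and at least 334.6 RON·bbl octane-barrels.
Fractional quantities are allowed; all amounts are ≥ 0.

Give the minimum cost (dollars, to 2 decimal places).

This is a linear program. Let x1 = barrels of light naphtha, x2 = barrels of raffinate, x3 = barrels of MTBE, x4 = barrels of FCC naphtha.
Minimize 101.22x1 + 87.58x2 + 180.3x3 + 102.04x4 with:
  5x1 + 5x2 + 4.29x3 + 5.46x4 ≥ 17.75   (energy)
  114x3 ≥ 125.6   (oxygenate mass)
  74.2x1 + 66.5x2 + 121.9x3 + 89.2x4 ≥ 334.6   (octane-barrels)
  x1, x2, x3, x4 ≥ 0.
The optimal basis is {raffinate, MTBE, FCC naphtha}; light naphtha drops out. Binding constraints: energy, oxygenate mass, octane-barrels.
That vertex is x2 = 0.821094, x3 = 1.10175, x4 = 1.63333.
Total cost: 87.58·0.821094 + 180.3·1.10175 + 102.04·1.63333 = 437.2219.

$437.22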